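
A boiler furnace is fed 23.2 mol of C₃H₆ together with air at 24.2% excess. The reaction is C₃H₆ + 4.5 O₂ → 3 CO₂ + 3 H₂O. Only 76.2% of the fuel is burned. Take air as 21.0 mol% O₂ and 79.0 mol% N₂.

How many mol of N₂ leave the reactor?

Stoichiometric O₂ = 4.5 × 23.2 = 104.4 mol; O₂ fed = 104.4 × 1.242 = 129.7 mol.
N₂ fed = 129.7 × 79/21 = 487.8 mol.
Fuel reacted = 0.762 × 23.2 → ξ = 17.68 mol.
Outlet (n = n₀ + ν ξ):
  C₃H₆: 23.2 − 1(17.68) = 5.522
  O₂: 129.7 − 4.5(17.68) = 50.11
  N₂: 487.8 (inert)
  CO₂: 0 + 3(17.68) = 53.04
  H₂O: 0 + 3(17.68) = 53.04

488 mol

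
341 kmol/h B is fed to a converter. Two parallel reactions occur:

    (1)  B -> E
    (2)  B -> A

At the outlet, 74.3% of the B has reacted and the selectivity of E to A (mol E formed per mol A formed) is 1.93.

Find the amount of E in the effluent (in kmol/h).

167 kmol/h

Conversion of B: B consumed = 0.743 × 341 = 253.4 kmol/h = 1ξ₁ + 1ξ₂.
Selectivity: 1ξ₁ / (1ξ₂) = 1.93 → ξ₁ = 1.93 ξ₂.
Substitute: (1·1.93 + 1) ξ₂ = 253.4 → ξ₂ = 86.47 kmol/h, ξ₁ = 166.9 kmol/h.
Outlet amounts (n = n₀ + Σ ν·ξ):
  B: 341 − 1(166.9) − 1(86.47) = 87.64
  E: 0 + 1(166.9) = 166.9
  A: 0 + 1(86.47) = 86.47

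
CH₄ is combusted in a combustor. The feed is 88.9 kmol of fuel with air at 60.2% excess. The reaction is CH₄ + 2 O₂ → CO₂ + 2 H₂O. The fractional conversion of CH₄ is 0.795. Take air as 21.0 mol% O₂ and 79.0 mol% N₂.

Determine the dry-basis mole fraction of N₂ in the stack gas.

0.822

Stoichiometric O₂ = 2 × 88.9 = 177.8 kmol; O₂ fed = 177.8 × 1.602 = 284.8 kmol.
N₂ fed = 284.8 × 79/21 = 1072 kmol.
Fuel reacted = 0.795 × 88.9 → ξ = 70.68 kmol.
Outlet (n = n₀ + ν ξ):
  CH₄: 88.9 − 1(70.68) = 18.22
  O₂: 284.8 − 2(70.68) = 143.5
  N₂: 1072 (inert)
  CO₂: 0 + 1(70.68) = 70.68
  H₂O: 0 + 2(70.68) = 141.4
Dry total = 1304 kmol; y_N₂ (dry) = 1072 / 1304 = 0.8218.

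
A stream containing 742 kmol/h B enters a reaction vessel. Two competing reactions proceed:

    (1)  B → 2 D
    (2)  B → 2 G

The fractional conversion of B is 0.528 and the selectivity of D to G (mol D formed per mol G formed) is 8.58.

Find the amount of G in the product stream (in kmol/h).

Conversion of B: B consumed = 0.528 × 742 = 391.8 kmol/h = 1ξ₁ + 1ξ₂.
Selectivity: 2ξ₁ / (2ξ₂) = 8.58 → ξ₁ = 8.58 ξ₂.
Substitute: (1·8.58 + 1) ξ₂ = 391.8 → ξ₂ = 40.9 kmol/h, ξ₁ = 350.9 kmol/h.
Outlet amounts (n = n₀ + Σ ν·ξ):
  B: 742 − 1(350.9) − 1(40.9) = 350.2
  D: 0 + 2(350.9) = 701.8
  G: 0 + 2(40.9) = 81.79

81.8 kmol/h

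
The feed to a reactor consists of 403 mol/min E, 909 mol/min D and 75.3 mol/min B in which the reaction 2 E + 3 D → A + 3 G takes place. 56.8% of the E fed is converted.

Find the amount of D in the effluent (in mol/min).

566 mol/min

E reacted = 0.568 × 403 = 228.9 mol/min; ν_E = −2, so ξ = 228.9/2 = 114.5 mol/min.
Outlet amounts (n = n₀ + ν ξ):
  E: 403 − 2(114.5) = 174.1
  D: 909 − 3(114.5) = 565.6
  A: 0 + 1(114.5) = 114.5
  G: 0 + 3(114.5) = 343.4
  B: 75.3 (inert)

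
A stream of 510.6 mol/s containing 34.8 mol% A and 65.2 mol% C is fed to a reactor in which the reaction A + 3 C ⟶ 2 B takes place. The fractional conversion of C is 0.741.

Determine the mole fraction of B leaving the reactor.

C reacted = 0.741 × 332.9 = 246.7 mol/s; ν_C = −3, so ξ = 246.7/3 = 82.23 mol/s.
Outlet amounts (n = n₀ + ν ξ):
  A: 177.7 − 1(82.23) = 95.46
  C: 332.9 − 3(82.23) = 86.22
  B: 0 + 2(82.23) = 164.5
Total out = 346.1 mol/s; y_B = 164.5 / 346.1 = 0.4751.

0.475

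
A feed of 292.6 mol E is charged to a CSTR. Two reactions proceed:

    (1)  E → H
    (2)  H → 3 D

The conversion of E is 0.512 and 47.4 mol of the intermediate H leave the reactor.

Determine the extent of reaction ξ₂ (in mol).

Conversion of E: E consumed = 1ξ₁ = 0.512 × 292.6 → ξ₁ = 149.8 mol.
H balance: n_H = 0 + 1ξ₁ − 1ξ₂ = 47.4 → ξ₂ = (1·149.8 − 47.4)/1 = 102.4 mol.
Outlet amounts (n = n₀ + Σ ν·ξ):
  E: 292.6 − 1(149.8) = 142.8
  H: 0 + 1(149.8) − 1(102.4) = 47.4
  D: 0 + 3(102.4) = 307.2

ξ₂ = 102 mol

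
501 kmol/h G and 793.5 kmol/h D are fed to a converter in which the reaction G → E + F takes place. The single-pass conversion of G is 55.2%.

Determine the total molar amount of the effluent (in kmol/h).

1570 kmol/h

G reacted = 0.552 × 501 = 276.6 kmol/h; ν_G = −1, so ξ = 276.6/1 = 276.6 kmol/h.
Outlet amounts (n = n₀ + ν ξ):
  G: 501 − 1(276.6) = 224.4
  E: 0 + 1(276.6) = 276.6
  F: 0 + 1(276.6) = 276.6
  D: 793.5 (inert)
Total out = 224.4 + 276.6 + 276.6 + 793.5 = 1571 kmol/h.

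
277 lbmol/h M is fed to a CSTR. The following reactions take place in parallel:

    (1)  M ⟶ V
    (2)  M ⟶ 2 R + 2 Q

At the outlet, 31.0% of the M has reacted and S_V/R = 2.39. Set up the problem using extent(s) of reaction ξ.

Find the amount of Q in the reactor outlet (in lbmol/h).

Conversion of M: M consumed = 0.31 × 277 = 85.87 lbmol/h = 1ξ₁ + 1ξ₂.
Selectivity: 1ξ₁ / (2ξ₂) = 2.39 → ξ₁ = 4.78 ξ₂.
Substitute: (1·4.78 + 1) ξ₂ = 85.87 → ξ₂ = 14.86 lbmol/h, ξ₁ = 71.01 lbmol/h.
Outlet amounts (n = n₀ + Σ ν·ξ):
  M: 277 − 1(71.01) − 1(14.86) = 191.1
  V: 0 + 1(71.01) = 71.01
  R: 0 + 2(14.86) = 29.71
  Q: 0 + 2(14.86) = 29.71

29.7 lbmol/h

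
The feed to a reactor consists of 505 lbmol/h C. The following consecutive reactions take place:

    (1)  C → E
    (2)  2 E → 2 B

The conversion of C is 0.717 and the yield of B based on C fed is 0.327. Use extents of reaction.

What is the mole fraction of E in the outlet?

Conversion of C: C consumed = 1ξ₁ = 0.717 × 505 → ξ₁ = 362.1 lbmol/h.
Yield of B: 2ξ₂ / 505 = 0.327 → ξ₂ = 82.57 lbmol/h.
Outlet amounts (n = n₀ + Σ ν·ξ):
  C: 505 − 1(362.1) = 142.9
  E: 0 + 1(362.1) − 2(82.57) = 196.9
  B: 0 + 2(82.57) = 165.1
Total out = 505 lbmol/h; y_E = 196.9 / 505 = 0.39.

0.39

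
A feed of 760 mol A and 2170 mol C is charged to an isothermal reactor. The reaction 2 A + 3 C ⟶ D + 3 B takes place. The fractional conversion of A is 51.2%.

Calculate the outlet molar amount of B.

A reacted = 0.512 × 760 = 389.1 mol; ν_A = −2, so ξ = 389.1/2 = 194.6 mol.
Outlet amounts (n = n₀ + ν ξ):
  A: 760 − 2(194.6) = 370.9
  C: 2170 − 3(194.6) = 1586
  D: 0 + 1(194.6) = 194.6
  B: 0 + 3(194.6) = 583.7

584 mol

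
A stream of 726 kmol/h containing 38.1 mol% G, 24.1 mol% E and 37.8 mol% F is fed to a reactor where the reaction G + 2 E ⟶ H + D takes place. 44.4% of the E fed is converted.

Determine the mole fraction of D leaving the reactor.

0.0565

E reacted = 0.444 × 175 = 77.68 kmol/h; ν_E = −2, so ξ = 77.68/2 = 38.84 kmol/h.
Outlet amounts (n = n₀ + ν ξ):
  G: 276.6 − 1(38.84) = 237.8
  E: 175 − 2(38.84) = 97.28
  H: 0 + 1(38.84) = 38.84
  D: 0 + 1(38.84) = 38.84
  F: 274.4 (inert)
Total out = 687.2 kmol/h; y_D = 38.84 / 687.2 = 0.05653.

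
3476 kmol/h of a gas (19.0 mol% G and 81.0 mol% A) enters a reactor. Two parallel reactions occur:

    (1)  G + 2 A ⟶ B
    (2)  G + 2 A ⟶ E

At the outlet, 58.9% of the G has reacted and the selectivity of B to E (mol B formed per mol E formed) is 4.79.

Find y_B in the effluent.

0.119

Conversion of G: G consumed = 0.589 × 660.4 = 389 kmol/h = 1ξ₁ + 1ξ₂.
Selectivity: 1ξ₁ / (1ξ₂) = 4.79 → ξ₁ = 4.79 ξ₂.
Substitute: (1·4.79 + 1) ξ₂ = 389 → ξ₂ = 67.18 kmol/h, ξ₁ = 321.8 kmol/h.
Outlet amounts (n = n₀ + Σ ν·ξ):
  G: 660.4 − 1(321.8) − 1(67.18) = 271.4
  A: 2816 − 2(321.8) − 2(67.18) = 2038
  B: 0 + 1(321.8) = 321.8
  E: 0 + 1(67.18) = 67.18
Total out = 2698 kmol/h; y_B = 321.8 / 2698 = 0.1193.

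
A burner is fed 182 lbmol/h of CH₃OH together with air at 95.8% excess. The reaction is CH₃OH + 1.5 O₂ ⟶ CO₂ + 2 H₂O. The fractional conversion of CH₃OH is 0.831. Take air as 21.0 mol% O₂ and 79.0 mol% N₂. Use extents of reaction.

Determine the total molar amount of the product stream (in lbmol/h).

2800 lbmol/h

Stoichiometric O₂ = 1.5 × 182 = 273 lbmol/h; O₂ fed = 273 × 1.958 = 534.5 lbmol/h.
N₂ fed = 534.5 × 79/21 = 2011 lbmol/h.
Fuel reacted = 0.831 × 182 → ξ = 151.2 lbmol/h.
Outlet (n = n₀ + ν ξ):
  CH₃OH: 182 − 1(151.2) = 30.76
  O₂: 534.5 − 1.5(151.2) = 307.7
  N₂: 2011 (inert)
  CO₂: 0 + 1(151.2) = 151.2
  H₂O: 0 + 2(151.2) = 302.5
Total out = 30.76 + 307.7 + 2011 + 151.2 + 302.5 = 2803 lbmol/h.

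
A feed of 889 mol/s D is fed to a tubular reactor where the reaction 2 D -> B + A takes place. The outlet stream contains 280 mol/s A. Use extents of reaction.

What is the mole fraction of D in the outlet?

0.37

For A: n = n₀ + 1ξ → 280 = 0 + 1ξ, giving ξ = 280 mol/s.
Outlet amounts (n = n₀ + ν ξ):
  D: 889 − 2(280) = 329
  B: 0 + 1(280) = 280
  A: 0 + 1(280) = 280
Total out = 889 mol/s; y_D = 329 / 889 = 0.3701.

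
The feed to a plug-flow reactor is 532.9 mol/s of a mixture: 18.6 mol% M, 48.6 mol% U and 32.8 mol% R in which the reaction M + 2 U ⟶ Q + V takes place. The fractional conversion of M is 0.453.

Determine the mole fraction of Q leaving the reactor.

M reacted = 0.453 × 99.12 = 44.9 mol/s; ν_M = −1, so ξ = 44.9/1 = 44.9 mol/s.
Outlet amounts (n = n₀ + ν ξ):
  M: 99.12 − 1(44.9) = 54.22
  U: 259 − 2(44.9) = 169.2
  Q: 0 + 1(44.9) = 44.9
  V: 0 + 1(44.9) = 44.9
  R: 174.8 (inert)
Total out = 488 mol/s; y_Q = 44.9 / 488 = 0.09201.

0.092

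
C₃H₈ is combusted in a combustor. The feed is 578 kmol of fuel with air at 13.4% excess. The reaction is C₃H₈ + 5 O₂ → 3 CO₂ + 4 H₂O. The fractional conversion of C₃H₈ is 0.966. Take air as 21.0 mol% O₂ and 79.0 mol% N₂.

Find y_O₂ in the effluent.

0.029

Stoichiometric O₂ = 5 × 578 = 2890 kmol; O₂ fed = 2890 × 1.134 = 3277 kmol.
N₂ fed = 3277 × 79/21 = 12330 kmol.
Fuel reacted = 0.966 × 578 → ξ = 558.3 kmol.
Outlet (n = n₀ + ν ξ):
  C₃H₈: 578 − 1(558.3) = 19.65
  O₂: 3277 − 5(558.3) = 485.5
  N₂: 12330 (inert)
  CO₂: 0 + 3(558.3) = 1675
  H₂O: 0 + 4(558.3) = 2233
Total out = 16740 kmol; y_O₂ = 485.5 / 16740 = 0.029.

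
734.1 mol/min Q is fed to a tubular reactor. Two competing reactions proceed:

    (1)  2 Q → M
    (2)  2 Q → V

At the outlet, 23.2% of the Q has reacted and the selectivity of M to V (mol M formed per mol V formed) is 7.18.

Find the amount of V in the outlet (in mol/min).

Conversion of Q: Q consumed = 0.232 × 734.1 = 170.3 mol/min = 2ξ₁ + 2ξ₂.
Selectivity: 1ξ₁ / (1ξ₂) = 7.18 → ξ₁ = 7.18 ξ₂.
Substitute: (2·7.18 + 2) ξ₂ = 170.3 → ξ₂ = 10.41 mol/min, ξ₁ = 74.75 mol/min.
Outlet amounts (n = n₀ + Σ ν·ξ):
  Q: 734.1 − 2(74.75) − 2(10.41) = 563.8
  M: 0 + 1(74.75) = 74.75
  V: 0 + 1(10.41) = 10.41

10.4 mol/min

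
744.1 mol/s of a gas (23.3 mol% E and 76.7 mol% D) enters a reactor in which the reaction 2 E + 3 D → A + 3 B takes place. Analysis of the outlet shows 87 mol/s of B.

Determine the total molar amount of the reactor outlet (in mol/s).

For B: n = n₀ + 3ξ → 87 = 0 + 3ξ, giving ξ = 29 mol/s.
Outlet amounts (n = n₀ + ν ξ):
  E: 173.4 − 2(29) = 115.4
  D: 570.7 − 3(29) = 483.7
  A: 0 + 1(29) = 29
  B: 0 + 3(29) = 87
Total out = 115.4 + 483.7 + 29 + 87 = 715.1 mol/s.

715 mol/s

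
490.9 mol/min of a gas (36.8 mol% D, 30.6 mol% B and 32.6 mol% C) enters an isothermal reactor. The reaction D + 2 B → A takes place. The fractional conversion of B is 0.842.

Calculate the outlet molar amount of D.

B reacted = 0.842 × 150.2 = 126.5 mol/min; ν_B = −2, so ξ = 126.5/2 = 63.24 mol/min.
Outlet amounts (n = n₀ + ν ξ):
  D: 180.7 − 1(63.24) = 117.4
  B: 150.2 − 2(63.24) = 23.73
  A: 0 + 1(63.24) = 63.24
  C: 160 (inert)

117 mol/min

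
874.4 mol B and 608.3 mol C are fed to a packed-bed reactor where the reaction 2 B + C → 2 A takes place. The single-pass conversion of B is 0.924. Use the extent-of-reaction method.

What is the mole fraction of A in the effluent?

0.749

B reacted = 0.924 × 874.4 = 807.9 mol; ν_B = −2, so ξ = 807.9/2 = 404 mol.
Outlet amounts (n = n₀ + ν ξ):
  B: 874.4 − 2(404) = 66.45
  C: 608.3 − 1(404) = 204.3
  A: 0 + 2(404) = 807.9
Total out = 1079 mol; y_A = 807.9 / 1079 = 0.749.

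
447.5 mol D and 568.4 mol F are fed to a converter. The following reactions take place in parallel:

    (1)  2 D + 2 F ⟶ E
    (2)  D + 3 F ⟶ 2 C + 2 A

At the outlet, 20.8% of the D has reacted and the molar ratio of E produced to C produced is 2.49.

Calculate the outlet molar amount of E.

Conversion of D: D consumed = 0.208 × 447.5 = 93.08 mol = 2ξ₁ + 1ξ₂.
Selectivity: 1ξ₁ / (2ξ₂) = 2.49 → ξ₁ = 4.98 ξ₂.
Substitute: (2·4.98 + 1) ξ₂ = 93.08 → ξ₂ = 8.493 mol, ξ₁ = 42.29 mol.
Outlet amounts (n = n₀ + Σ ν·ξ):
  D: 447.5 − 2(42.29) − 1(8.493) = 354.4
  F: 568.4 − 2(42.29) − 3(8.493) = 458.3
  E: 0 + 1(42.29) = 42.29
  C: 0 + 2(8.493) = 16.99
  A: 0 + 2(8.493) = 16.99

42.3 mol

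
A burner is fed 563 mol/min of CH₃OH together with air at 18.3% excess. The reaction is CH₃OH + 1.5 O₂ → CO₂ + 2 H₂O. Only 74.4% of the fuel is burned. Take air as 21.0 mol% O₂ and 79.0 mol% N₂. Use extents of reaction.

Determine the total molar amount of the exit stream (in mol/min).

5530 mol/min

Stoichiometric O₂ = 1.5 × 563 = 844.5 mol/min; O₂ fed = 844.5 × 1.183 = 999 mol/min.
N₂ fed = 999 × 79/21 = 3758 mol/min.
Fuel reacted = 0.744 × 563 → ξ = 418.9 mol/min.
Outlet (n = n₀ + ν ξ):
  CH₃OH: 563 − 1(418.9) = 144.1
  O₂: 999 − 1.5(418.9) = 370.7
  N₂: 3758 (inert)
  CO₂: 0 + 1(418.9) = 418.9
  H₂O: 0 + 2(418.9) = 837.7
Total out = 144.1 + 370.7 + 3758 + 418.9 + 837.7 = 5530 mol/min.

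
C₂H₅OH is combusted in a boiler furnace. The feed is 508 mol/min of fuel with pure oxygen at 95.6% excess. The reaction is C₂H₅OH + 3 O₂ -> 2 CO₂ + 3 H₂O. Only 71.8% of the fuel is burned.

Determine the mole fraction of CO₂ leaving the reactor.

Stoichiometric O₂ = 3 × 508 = 1524 mol/min; O₂ fed = 1524 × 1.956 = 2981 mol/min.
Fuel reacted = 0.718 × 508 → ξ = 364.7 mol/min.
Outlet (n = n₀ + ν ξ):
  C₂H₅OH: 508 − 1(364.7) = 143.3
  O₂: 2981 − 3(364.7) = 1887
  CO₂: 0 + 2(364.7) = 729.5
  H₂O: 0 + 3(364.7) = 1094
Total out = 3854 mol/min; y_CO₂ = 729.5 / 3854 = 0.1893.

0.189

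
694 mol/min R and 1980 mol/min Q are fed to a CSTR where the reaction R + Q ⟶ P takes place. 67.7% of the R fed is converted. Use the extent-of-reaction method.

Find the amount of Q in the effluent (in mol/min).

R reacted = 0.677 × 694 = 469.8 mol/min; ν_R = −1, so ξ = 469.8/1 = 469.8 mol/min.
Outlet amounts (n = n₀ + ν ξ):
  R: 694 − 1(469.8) = 224.2
  Q: 1980 − 1(469.8) = 1510
  P: 0 + 1(469.8) = 469.8

1510 mol/min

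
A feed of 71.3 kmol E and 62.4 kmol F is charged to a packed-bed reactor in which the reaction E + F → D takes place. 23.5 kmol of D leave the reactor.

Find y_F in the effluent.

0.353

For D: n = n₀ + 1ξ → 23.5 = 0 + 1ξ, giving ξ = 23.5 kmol.
Outlet amounts (n = n₀ + ν ξ):
  E: 71.3 − 1(23.5) = 47.8
  F: 62.4 − 1(23.5) = 38.9
  D: 0 + 1(23.5) = 23.5
Total out = 110.2 kmol; y_F = 38.9 / 110.2 = 0.353.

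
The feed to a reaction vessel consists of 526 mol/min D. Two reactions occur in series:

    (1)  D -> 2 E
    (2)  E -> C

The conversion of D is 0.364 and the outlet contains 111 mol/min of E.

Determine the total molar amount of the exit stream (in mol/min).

717 mol/min

Conversion of D: D consumed = 1ξ₁ = 0.364 × 526 → ξ₁ = 191.5 mol/min.
E balance: n_E = 0 + 2ξ₁ − 1ξ₂ = 111 → ξ₂ = (2·191.5 − 111)/1 = 271.9 mol/min.
Outlet amounts (n = n₀ + Σ ν·ξ):
  D: 526 − 1(191.5) = 334.5
  E: 0 + 2(191.5) − 1(271.9) = 111
  C: 0 + 1(271.9) = 271.9
Total out = 334.5 + 111 + 271.9 = 717.5 mol/min.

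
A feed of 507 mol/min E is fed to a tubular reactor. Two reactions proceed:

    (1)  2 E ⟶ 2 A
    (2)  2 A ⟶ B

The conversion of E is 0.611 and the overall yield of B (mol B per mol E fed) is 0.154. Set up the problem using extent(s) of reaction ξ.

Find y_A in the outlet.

0.358

Conversion of E: E consumed = 2ξ₁ = 0.611 × 507 → ξ₁ = 154.9 mol/min.
Yield of B: 1ξ₂ / 507 = 0.154 → ξ₂ = 78.08 mol/min.
Outlet amounts (n = n₀ + Σ ν·ξ):
  E: 507 − 2(154.9) = 197.2
  A: 0 + 2(154.9) − 2(78.08) = 153.6
  B: 0 + 1(78.08) = 78.08
Total out = 428.9 mol/min; y_A = 153.6 / 428.9 = 0.3582.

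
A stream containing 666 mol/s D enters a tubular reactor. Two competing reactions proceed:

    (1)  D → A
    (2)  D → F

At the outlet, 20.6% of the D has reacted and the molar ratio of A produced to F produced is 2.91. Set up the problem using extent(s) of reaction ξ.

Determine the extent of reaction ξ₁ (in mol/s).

Conversion of D: D consumed = 0.206 × 666 = 137.2 mol/s = 1ξ₁ + 1ξ₂.
Selectivity: 1ξ₁ / (1ξ₂) = 2.91 → ξ₁ = 2.91 ξ₂.
Substitute: (1·2.91 + 1) ξ₂ = 137.2 → ξ₂ = 35.09 mol/s, ξ₁ = 102.1 mol/s.
Outlet amounts (n = n₀ + Σ ν·ξ):
  D: 666 − 1(102.1) − 1(35.09) = 528.8
  A: 0 + 1(102.1) = 102.1
  F: 0 + 1(35.09) = 35.09

ξ₁ = 102 mol/s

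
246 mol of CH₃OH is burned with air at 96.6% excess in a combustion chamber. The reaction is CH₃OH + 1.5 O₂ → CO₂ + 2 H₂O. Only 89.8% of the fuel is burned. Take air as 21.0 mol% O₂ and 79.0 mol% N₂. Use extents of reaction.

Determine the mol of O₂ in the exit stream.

Stoichiometric O₂ = 1.5 × 246 = 369 mol; O₂ fed = 369 × 1.966 = 725.5 mol.
N₂ fed = 725.5 × 79/21 = 2729 mol.
Fuel reacted = 0.898 × 246 → ξ = 220.9 mol.
Outlet (n = n₀ + ν ξ):
  CH₃OH: 246 − 1(220.9) = 25.09
  O₂: 725.5 − 1.5(220.9) = 394.1
  N₂: 2729 (inert)
  CO₂: 0 + 1(220.9) = 220.9
  H₂O: 0 + 2(220.9) = 441.8

394 mol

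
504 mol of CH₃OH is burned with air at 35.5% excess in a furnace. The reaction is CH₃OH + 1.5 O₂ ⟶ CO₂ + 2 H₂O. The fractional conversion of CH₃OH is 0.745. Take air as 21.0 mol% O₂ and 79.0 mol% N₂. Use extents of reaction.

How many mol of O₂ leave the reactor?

Stoichiometric O₂ = 1.5 × 504 = 756 mol; O₂ fed = 756 × 1.355 = 1024 mol.
N₂ fed = 1024 × 79/21 = 3854 mol.
Fuel reacted = 0.745 × 504 → ξ = 375.5 mol.
Outlet (n = n₀ + ν ξ):
  CH₃OH: 504 − 1(375.5) = 128.5
  O₂: 1024 − 1.5(375.5) = 461.2
  N₂: 3854 (inert)
  CO₂: 0 + 1(375.5) = 375.5
  H₂O: 0 + 2(375.5) = 751

461 mol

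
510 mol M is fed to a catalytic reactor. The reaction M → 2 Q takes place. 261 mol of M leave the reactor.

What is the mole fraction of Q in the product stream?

0.656

For M: n = n₀ − 1ξ → 261 = 510 − 1ξ, giving ξ = 249 mol.
Outlet amounts (n = n₀ + ν ξ):
  M: 510 − 1(249) = 261
  Q: 0 + 2(249) = 498
Total out = 759 mol; y_Q = 498 / 759 = 0.6561.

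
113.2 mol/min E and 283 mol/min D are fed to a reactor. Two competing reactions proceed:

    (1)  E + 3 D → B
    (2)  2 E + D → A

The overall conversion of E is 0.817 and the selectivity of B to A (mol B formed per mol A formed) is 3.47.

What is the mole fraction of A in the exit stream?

Conversion of E: E consumed = 0.817 × 113.2 = 92.48 mol/min = 1ξ₁ + 2ξ₂.
Selectivity: 1ξ₁ / (1ξ₂) = 3.47 → ξ₁ = 3.47 ξ₂.
Substitute: (1·3.47 + 2) ξ₂ = 92.48 → ξ₂ = 16.91 mol/min, ξ₁ = 58.67 mol/min.
Outlet amounts (n = n₀ + Σ ν·ξ):
  E: 113.2 − 1(58.67) − 2(16.91) = 20.72
  D: 283 − 3(58.67) − 1(16.91) = 90.08
  B: 0 + 1(58.67) = 58.67
  A: 0 + 1(16.91) = 16.91
Total out = 186.4 mol/min; y_A = 16.91 / 186.4 = 0.09072.

0.0907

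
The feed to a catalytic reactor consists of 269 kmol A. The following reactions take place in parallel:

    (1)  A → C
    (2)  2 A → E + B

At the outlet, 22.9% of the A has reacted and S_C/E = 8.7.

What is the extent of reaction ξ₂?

Conversion of A: A consumed = 0.229 × 269 = 61.6 kmol = 1ξ₁ + 2ξ₂.
Selectivity: 1ξ₁ / (1ξ₂) = 8.7 → ξ₁ = 8.7 ξ₂.
Substitute: (1·8.7 + 2) ξ₂ = 61.6 → ξ₂ = 5.757 kmol, ξ₁ = 50.09 kmol.
Outlet amounts (n = n₀ + Σ ν·ξ):
  A: 269 − 1(50.09) − 2(5.757) = 207.4
  C: 0 + 1(50.09) = 50.09
  E: 0 + 1(5.757) = 5.757
  B: 0 + 1(5.757) = 5.757

ξ₂ = 5.76 kmol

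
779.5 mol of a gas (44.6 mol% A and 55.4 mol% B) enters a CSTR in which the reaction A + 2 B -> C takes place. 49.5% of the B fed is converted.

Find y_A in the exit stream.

0.426

B reacted = 0.495 × 431.8 = 213.8 mol; ν_B = −2, so ξ = 213.8/2 = 106.9 mol.
Outlet amounts (n = n₀ + ν ξ):
  A: 347.7 − 1(106.9) = 240.8
  B: 431.8 − 2(106.9) = 218.1
  C: 0 + 1(106.9) = 106.9
Total out = 565.7 mol; y_A = 240.8 / 565.7 = 0.4256.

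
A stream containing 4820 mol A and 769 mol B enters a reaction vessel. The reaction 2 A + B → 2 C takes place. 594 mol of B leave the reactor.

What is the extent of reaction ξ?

ξ = 175 mol

For B: n = n₀ − 1ξ → 594 = 769 − 1ξ, giving ξ = 175 mol.
Outlet amounts (n = n₀ + ν ξ):
  A: 4820 − 2(175) = 4470
  B: 769 − 1(175) = 594
  C: 0 + 2(175) = 350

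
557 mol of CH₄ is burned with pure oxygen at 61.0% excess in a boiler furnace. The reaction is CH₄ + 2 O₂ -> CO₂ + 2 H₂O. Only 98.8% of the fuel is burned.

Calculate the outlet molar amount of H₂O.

Stoichiometric O₂ = 2 × 557 = 1114 mol; O₂ fed = 1114 × 1.610 = 1794 mol.
Fuel reacted = 0.988 × 557 → ξ = 550.3 mol.
Outlet (n = n₀ + ν ξ):
  CH₄: 557 − 1(550.3) = 6.684
  O₂: 1794 − 2(550.3) = 692.9
  CO₂: 0 + 1(550.3) = 550.3
  H₂O: 0 + 2(550.3) = 1101

1100 mol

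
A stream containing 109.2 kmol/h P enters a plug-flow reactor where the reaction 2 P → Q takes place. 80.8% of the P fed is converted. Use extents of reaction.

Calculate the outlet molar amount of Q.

P reacted = 0.808 × 109.2 = 88.23 kmol/h; ν_P = −2, so ξ = 88.23/2 = 44.12 kmol/h.
Outlet amounts (n = n₀ + ν ξ):
  P: 109.2 − 2(44.12) = 20.97
  Q: 0 + 1(44.12) = 44.12

44.1 kmol/h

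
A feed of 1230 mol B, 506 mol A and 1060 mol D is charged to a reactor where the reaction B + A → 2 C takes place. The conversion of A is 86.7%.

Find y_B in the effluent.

0.283

A reacted = 0.867 × 506 = 438.7 mol; ν_A = −1, so ξ = 438.7/1 = 438.7 mol.
Outlet amounts (n = n₀ + ν ξ):
  B: 1230 − 1(438.7) = 791.3
  A: 506 − 1(438.7) = 67.3
  C: 0 + 2(438.7) = 877.4
  D: 1060 (inert)
Total out = 2796 mol; y_B = 791.3 / 2796 = 0.283.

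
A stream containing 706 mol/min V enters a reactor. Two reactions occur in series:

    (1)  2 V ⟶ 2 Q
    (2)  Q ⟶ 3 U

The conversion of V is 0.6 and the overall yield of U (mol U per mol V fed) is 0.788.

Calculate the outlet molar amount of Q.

238 mol/min

Conversion of V: V consumed = 2ξ₁ = 0.6 × 706 → ξ₁ = 211.8 mol/min.
Yield of U: 3ξ₂ / 706 = 0.788 → ξ₂ = 185.4 mol/min.
Outlet amounts (n = n₀ + Σ ν·ξ):
  V: 706 − 2(211.8) = 282.4
  Q: 0 + 2(211.8) − 1(185.4) = 238.2
  U: 0 + 3(185.4) = 556.3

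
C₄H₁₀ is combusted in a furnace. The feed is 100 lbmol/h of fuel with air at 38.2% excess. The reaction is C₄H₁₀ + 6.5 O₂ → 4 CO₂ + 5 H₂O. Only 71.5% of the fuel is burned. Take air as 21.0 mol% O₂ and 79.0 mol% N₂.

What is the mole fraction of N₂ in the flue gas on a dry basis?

0.819

Stoichiometric O₂ = 6.5 × 100 = 650 lbmol/h; O₂ fed = 650 × 1.382 = 898.3 lbmol/h.
N₂ fed = 898.3 × 79/21 = 3379 lbmol/h.
Fuel reacted = 0.715 × 100 → ξ = 71.5 lbmol/h.
Outlet (n = n₀ + ν ξ):
  C₄H₁₀: 100 − 1(71.5) = 28.5
  O₂: 898.3 − 6.5(71.5) = 433.6
  N₂: 3379 (inert)
  CO₂: 0 + 4(71.5) = 286
  H₂O: 0 + 5(71.5) = 357.5
Dry total = 4127 lbmol/h; y_N₂ (dry) = 3379 / 4127 = 0.8188.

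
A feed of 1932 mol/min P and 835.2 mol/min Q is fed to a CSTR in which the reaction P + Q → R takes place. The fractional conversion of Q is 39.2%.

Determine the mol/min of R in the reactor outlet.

327 mol/min

Q reacted = 0.392 × 835.2 = 327.4 mol/min; ν_Q = −1, so ξ = 327.4/1 = 327.4 mol/min.
Outlet amounts (n = n₀ + ν ξ):
  P: 1932 − 1(327.4) = 1605
  Q: 835.2 − 1(327.4) = 507.8
  R: 0 + 1(327.4) = 327.4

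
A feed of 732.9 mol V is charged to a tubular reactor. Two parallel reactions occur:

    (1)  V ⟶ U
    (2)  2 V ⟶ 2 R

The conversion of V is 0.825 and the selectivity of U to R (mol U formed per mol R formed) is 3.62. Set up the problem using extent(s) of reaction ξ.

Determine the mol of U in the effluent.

474 mol

Conversion of V: V consumed = 0.825 × 732.9 = 604.6 mol = 1ξ₁ + 2ξ₂.
Selectivity: 1ξ₁ / (2ξ₂) = 3.62 → ξ₁ = 7.24 ξ₂.
Substitute: (1·7.24 + 2) ξ₂ = 604.6 → ξ₂ = 65.44 mol, ξ₁ = 473.8 mol.
Outlet amounts (n = n₀ + Σ ν·ξ):
  V: 732.9 − 1(473.8) − 2(65.44) = 128.3
  U: 0 + 1(473.8) = 473.8
  R: 0 + 2(65.44) = 130.9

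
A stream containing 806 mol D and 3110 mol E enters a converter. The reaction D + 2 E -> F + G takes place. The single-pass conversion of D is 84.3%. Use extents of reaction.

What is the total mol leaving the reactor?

3240 mol

D reacted = 0.843 × 806 = 679.5 mol; ν_D = −1, so ξ = 679.5/1 = 679.5 mol.
Outlet amounts (n = n₀ + ν ξ):
  D: 806 − 1(679.5) = 126.5
  E: 3110 − 2(679.5) = 1751
  F: 0 + 1(679.5) = 679.5
  G: 0 + 1(679.5) = 679.5
Total out = 126.5 + 1751 + 679.5 + 679.5 = 3237 mol.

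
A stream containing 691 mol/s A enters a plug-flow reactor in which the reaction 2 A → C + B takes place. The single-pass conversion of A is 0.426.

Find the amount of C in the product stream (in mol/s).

147 mol/s

A reacted = 0.426 × 691 = 294.4 mol/s; ν_A = −2, so ξ = 294.4/2 = 147.2 mol/s.
Outlet amounts (n = n₀ + ν ξ):
  A: 691 − 2(147.2) = 396.6
  C: 0 + 1(147.2) = 147.2
  B: 0 + 1(147.2) = 147.2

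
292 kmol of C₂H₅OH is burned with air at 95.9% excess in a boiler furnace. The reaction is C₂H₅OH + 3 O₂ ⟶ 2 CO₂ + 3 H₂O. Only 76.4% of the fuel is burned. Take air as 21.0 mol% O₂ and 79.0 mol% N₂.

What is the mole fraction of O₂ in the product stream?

0.121

Stoichiometric O₂ = 3 × 292 = 876 kmol; O₂ fed = 876 × 1.959 = 1716 kmol.
N₂ fed = 1716 × 79/21 = 6456 kmol.
Fuel reacted = 0.764 × 292 → ξ = 223.1 kmol.
Outlet (n = n₀ + ν ξ):
  C₂H₅OH: 292 − 1(223.1) = 68.91
  O₂: 1716 − 3(223.1) = 1047
  N₂: 6456 (inert)
  CO₂: 0 + 2(223.1) = 446.2
  H₂O: 0 + 3(223.1) = 669.3
Total out = 8687 kmol; y_O₂ = 1047 / 8687 = 0.1205.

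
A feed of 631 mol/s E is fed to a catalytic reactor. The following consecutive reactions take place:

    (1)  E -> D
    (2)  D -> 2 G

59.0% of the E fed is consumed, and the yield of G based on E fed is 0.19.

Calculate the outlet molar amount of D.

Conversion of E: E consumed = 1ξ₁ = 0.59 × 631 → ξ₁ = 372.3 mol/s.
Yield of G: 2ξ₂ / 631 = 0.19 → ξ₂ = 59.95 mol/s.
Outlet amounts (n = n₀ + Σ ν·ξ):
  E: 631 − 1(372.3) = 258.7
  D: 0 + 1(372.3) − 1(59.95) = 312.3
  G: 0 + 2(59.95) = 119.9

312 mol/s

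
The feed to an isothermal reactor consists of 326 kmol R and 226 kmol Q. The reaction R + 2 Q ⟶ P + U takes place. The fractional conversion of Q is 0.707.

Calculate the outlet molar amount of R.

246 kmol

Q reacted = 0.707 × 226 = 159.8 kmol; ν_Q = −2, so ξ = 159.8/2 = 79.89 kmol.
Outlet amounts (n = n₀ + ν ξ):
  R: 326 − 1(79.89) = 246.1
  Q: 226 − 2(79.89) = 66.22
  P: 0 + 1(79.89) = 79.89
  U: 0 + 1(79.89) = 79.89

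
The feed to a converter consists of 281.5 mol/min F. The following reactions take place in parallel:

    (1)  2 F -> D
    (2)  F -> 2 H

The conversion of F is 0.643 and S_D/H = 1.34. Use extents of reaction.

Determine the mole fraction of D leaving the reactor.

0.326

Conversion of F: F consumed = 0.643 × 281.5 = 181 mol/min = 2ξ₁ + 1ξ₂.
Selectivity: 1ξ₁ / (2ξ₂) = 1.34 → ξ₁ = 2.68 ξ₂.
Substitute: (2·2.68 + 1) ξ₂ = 181 → ξ₂ = 28.46 mol/min, ξ₁ = 76.27 mol/min.
Outlet amounts (n = n₀ + Σ ν·ξ):
  F: 281.5 − 2(76.27) − 1(28.46) = 100.5
  D: 0 + 1(76.27) = 76.27
  H: 0 + 2(28.46) = 56.92
Total out = 233.7 mol/min; y_D = 76.27 / 233.7 = 0.3264.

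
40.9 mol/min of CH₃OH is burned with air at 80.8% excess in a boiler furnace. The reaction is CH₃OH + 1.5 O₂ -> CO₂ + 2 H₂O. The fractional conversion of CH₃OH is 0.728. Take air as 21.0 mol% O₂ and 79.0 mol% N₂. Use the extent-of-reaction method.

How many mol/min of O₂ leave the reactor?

66.3 mol/min

Stoichiometric O₂ = 1.5 × 40.9 = 61.35 mol/min; O₂ fed = 61.35 × 1.808 = 110.9 mol/min.
N₂ fed = 110.9 × 79/21 = 417.3 mol/min.
Fuel reacted = 0.728 × 40.9 → ξ = 29.78 mol/min.
Outlet (n = n₀ + ν ξ):
  CH₃OH: 40.9 − 1(29.78) = 11.12
  O₂: 110.9 − 1.5(29.78) = 66.26
  N₂: 417.3 (inert)
  CO₂: 0 + 1(29.78) = 29.78
  H₂O: 0 + 2(29.78) = 59.55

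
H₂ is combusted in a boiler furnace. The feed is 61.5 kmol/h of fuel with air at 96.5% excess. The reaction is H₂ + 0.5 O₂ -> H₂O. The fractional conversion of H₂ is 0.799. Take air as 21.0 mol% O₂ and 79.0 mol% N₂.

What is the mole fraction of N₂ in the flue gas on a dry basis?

Stoichiometric O₂ = 0.5 × 61.5 = 30.75 kmol/h; O₂ fed = 30.75 × 1.965 = 60.42 kmol/h.
N₂ fed = 60.42 × 79/21 = 227.3 kmol/h.
Fuel reacted = 0.799 × 61.5 → ξ = 49.14 kmol/h.
Outlet (n = n₀ + ν ξ):
  H₂: 61.5 − 1(49.14) = 12.36
  O₂: 60.42 − 0.5(49.14) = 35.85
  N₂: 227.3 (inert)
  H₂O: 0 + 1(49.14) = 49.14
Dry total = 275.5 kmol/h; y_N₂ (dry) = 227.3 / 275.5 = 0.825.

0.825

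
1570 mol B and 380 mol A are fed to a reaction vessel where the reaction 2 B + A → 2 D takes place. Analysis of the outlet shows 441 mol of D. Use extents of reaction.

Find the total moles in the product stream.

For D: n = n₀ + 2ξ → 441 = 0 + 2ξ, giving ξ = 220.5 mol.
Outlet amounts (n = n₀ + ν ξ):
  B: 1570 − 2(220.5) = 1129
  A: 380 − 1(220.5) = 159.5
  D: 0 + 2(220.5) = 441
Total out = 1129 + 159.5 + 441 = 1730 mol.

1730 mol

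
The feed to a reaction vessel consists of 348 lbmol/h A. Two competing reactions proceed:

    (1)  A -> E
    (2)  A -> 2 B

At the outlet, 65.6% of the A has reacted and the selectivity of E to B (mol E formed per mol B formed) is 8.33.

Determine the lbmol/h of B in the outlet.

Conversion of A: A consumed = 0.656 × 348 = 228.3 lbmol/h = 1ξ₁ + 1ξ₂.
Selectivity: 1ξ₁ / (2ξ₂) = 8.33 → ξ₁ = 16.66 ξ₂.
Substitute: (1·16.66 + 1) ξ₂ = 228.3 → ξ₂ = 12.93 lbmol/h, ξ₁ = 215.4 lbmol/h.
Outlet amounts (n = n₀ + Σ ν·ξ):
  A: 348 − 1(215.4) − 1(12.93) = 119.7
  E: 0 + 1(215.4) = 215.4
  B: 0 + 2(12.93) = 25.85

25.9 lbmol/h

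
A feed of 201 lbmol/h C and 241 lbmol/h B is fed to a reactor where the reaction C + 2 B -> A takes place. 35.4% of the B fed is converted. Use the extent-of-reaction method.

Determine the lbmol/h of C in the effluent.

158 lbmol/h

B reacted = 0.354 × 241 = 85.31 lbmol/h; ν_B = −2, so ξ = 85.31/2 = 42.66 lbmol/h.
Outlet amounts (n = n₀ + ν ξ):
  C: 201 − 1(42.66) = 158.3
  B: 241 − 2(42.66) = 155.7
  A: 0 + 1(42.66) = 42.66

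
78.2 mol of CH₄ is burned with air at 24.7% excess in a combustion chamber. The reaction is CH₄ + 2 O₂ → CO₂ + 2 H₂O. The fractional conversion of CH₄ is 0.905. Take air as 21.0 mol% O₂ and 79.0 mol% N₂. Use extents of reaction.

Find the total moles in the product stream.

1010 mol

Stoichiometric O₂ = 2 × 78.2 = 156.4 mol; O₂ fed = 156.4 × 1.247 = 195 mol.
N₂ fed = 195 × 79/21 = 733.7 mol.
Fuel reacted = 0.905 × 78.2 → ξ = 70.77 mol.
Outlet (n = n₀ + ν ξ):
  CH₄: 78.2 − 1(70.77) = 7.429
  O₂: 195 − 2(70.77) = 53.49
  N₂: 733.7 (inert)
  CO₂: 0 + 1(70.77) = 70.77
  H₂O: 0 + 2(70.77) = 141.5
Total out = 7.429 + 53.49 + 733.7 + 70.77 + 141.5 = 1007 mol.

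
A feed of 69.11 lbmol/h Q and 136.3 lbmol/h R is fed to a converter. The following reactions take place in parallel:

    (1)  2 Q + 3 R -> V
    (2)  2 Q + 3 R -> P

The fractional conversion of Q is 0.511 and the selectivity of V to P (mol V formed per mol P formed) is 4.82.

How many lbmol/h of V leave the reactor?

14.6 lbmol/h

Conversion of Q: Q consumed = 0.511 × 69.11 = 35.32 lbmol/h = 2ξ₁ + 2ξ₂.
Selectivity: 1ξ₁ / (1ξ₂) = 4.82 → ξ₁ = 4.82 ξ₂.
Substitute: (2·4.82 + 2) ξ₂ = 35.32 → ξ₂ = 3.034 lbmol/h, ξ₁ = 14.62 lbmol/h.
Outlet amounts (n = n₀ + Σ ν·ξ):
  Q: 69.11 − 2(14.62) − 2(3.034) = 33.79
  R: 136.3 − 3(14.62) − 3(3.034) = 83.33
  V: 0 + 1(14.62) = 14.62
  P: 0 + 1(3.034) = 3.034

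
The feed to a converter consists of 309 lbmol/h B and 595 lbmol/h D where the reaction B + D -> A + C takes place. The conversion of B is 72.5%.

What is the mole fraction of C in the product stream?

B reacted = 0.725 × 309 = 224 lbmol/h; ν_B = −1, so ξ = 224/1 = 224 lbmol/h.
Outlet amounts (n = n₀ + ν ξ):
  B: 309 − 1(224) = 84.97
  D: 595 − 1(224) = 371
  A: 0 + 1(224) = 224
  C: 0 + 1(224) = 224
Total out = 904 lbmol/h; y_C = 224 / 904 = 0.2478.

0.248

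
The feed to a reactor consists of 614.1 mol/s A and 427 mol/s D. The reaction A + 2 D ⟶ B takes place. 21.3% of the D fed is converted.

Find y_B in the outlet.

D reacted = 0.213 × 427 = 90.95 mol/s; ν_D = −2, so ξ = 90.95/2 = 45.48 mol/s.
Outlet amounts (n = n₀ + ν ξ):
  A: 614.1 − 1(45.48) = 568.6
  D: 427 − 2(45.48) = 336
  B: 0 + 1(45.48) = 45.48
Total out = 950.1 mol/s; y_B = 45.48 / 950.1 = 0.04786.

0.0479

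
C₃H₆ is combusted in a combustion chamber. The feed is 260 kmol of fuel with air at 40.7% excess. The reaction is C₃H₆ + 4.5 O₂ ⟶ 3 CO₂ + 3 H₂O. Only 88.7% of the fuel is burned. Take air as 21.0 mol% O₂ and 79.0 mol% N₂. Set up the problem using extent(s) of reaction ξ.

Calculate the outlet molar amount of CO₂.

692 kmol

Stoichiometric O₂ = 4.5 × 260 = 1170 kmol; O₂ fed = 1170 × 1.407 = 1646 kmol.
N₂ fed = 1646 × 79/21 = 6193 kmol.
Fuel reacted = 0.887 × 260 → ξ = 230.6 kmol.
Outlet (n = n₀ + ν ξ):
  C₃H₆: 260 − 1(230.6) = 29.38
  O₂: 1646 − 4.5(230.6) = 608.4
  N₂: 6193 (inert)
  CO₂: 0 + 3(230.6) = 691.9
  H₂O: 0 + 3(230.6) = 691.9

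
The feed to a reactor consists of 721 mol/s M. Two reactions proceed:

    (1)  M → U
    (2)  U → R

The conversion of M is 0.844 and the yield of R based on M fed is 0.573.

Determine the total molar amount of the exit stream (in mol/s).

721 mol/s

Conversion of M: M consumed = 1ξ₁ = 0.844 × 721 → ξ₁ = 608.5 mol/s.
Yield of R: 1ξ₂ / 721 = 0.573 → ξ₂ = 413.1 mol/s.
Outlet amounts (n = n₀ + Σ ν·ξ):
  M: 721 − 1(608.5) = 112.5
  U: 0 + 1(608.5) − 1(413.1) = 195.4
  R: 0 + 1(413.1) = 413.1
Total out = 112.5 + 195.4 + 413.1 = 721 mol/s.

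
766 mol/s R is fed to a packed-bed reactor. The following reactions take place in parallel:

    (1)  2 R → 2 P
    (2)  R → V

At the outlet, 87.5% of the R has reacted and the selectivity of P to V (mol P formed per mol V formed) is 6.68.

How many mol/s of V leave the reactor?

Conversion of R: R consumed = 0.875 × 766 = 670.2 mol/s = 2ξ₁ + 1ξ₂.
Selectivity: 2ξ₁ / (1ξ₂) = 6.68 → ξ₁ = 3.34 ξ₂.
Substitute: (2·3.34 + 1) ξ₂ = 670.2 → ξ₂ = 87.27 mol/s, ξ₁ = 291.5 mol/s.
Outlet amounts (n = n₀ + Σ ν·ξ):
  R: 766 − 2(291.5) − 1(87.27) = 95.75
  P: 0 + 2(291.5) = 583
  V: 0 + 1(87.27) = 87.27

87.3 mol/s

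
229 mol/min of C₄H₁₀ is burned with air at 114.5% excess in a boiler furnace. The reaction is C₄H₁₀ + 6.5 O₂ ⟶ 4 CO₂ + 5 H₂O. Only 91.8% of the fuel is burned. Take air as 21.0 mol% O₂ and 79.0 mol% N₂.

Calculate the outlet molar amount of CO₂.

Stoichiometric O₂ = 6.5 × 229 = 1488 mol/min; O₂ fed = 1488 × 2.145 = 3193 mol/min.
N₂ fed = 3193 × 79/21 = 12010 mol/min.
Fuel reacted = 0.918 × 229 → ξ = 210.2 mol/min.
Outlet (n = n₀ + ν ξ):
  C₄H₁₀: 229 − 1(210.2) = 18.78
  O₂: 3193 − 6.5(210.2) = 1826
  N₂: 12010 (inert)
  CO₂: 0 + 4(210.2) = 840.9
  H₂O: 0 + 5(210.2) = 1051

841 mol/min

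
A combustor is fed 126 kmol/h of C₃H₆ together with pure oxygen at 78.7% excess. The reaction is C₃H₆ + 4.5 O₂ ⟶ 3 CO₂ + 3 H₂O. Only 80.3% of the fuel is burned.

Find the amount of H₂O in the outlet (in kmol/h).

Stoichiometric O₂ = 4.5 × 126 = 567 kmol/h; O₂ fed = 567 × 1.787 = 1013 kmol/h.
Fuel reacted = 0.803 × 126 → ξ = 101.2 kmol/h.
Outlet (n = n₀ + ν ξ):
  C₃H₆: 126 − 1(101.2) = 24.82
  O₂: 1013 − 4.5(101.2) = 557.9
  CO₂: 0 + 3(101.2) = 303.5
  H₂O: 0 + 3(101.2) = 303.5

304 kmol/h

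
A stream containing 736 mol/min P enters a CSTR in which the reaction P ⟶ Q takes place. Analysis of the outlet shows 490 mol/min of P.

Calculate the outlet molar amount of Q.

For P: n = n₀ − 1ξ → 490 = 736 − 1ξ, giving ξ = 246 mol/min.
Outlet amounts (n = n₀ + ν ξ):
  P: 736 − 1(246) = 490
  Q: 0 + 1(246) = 246

246 mol/min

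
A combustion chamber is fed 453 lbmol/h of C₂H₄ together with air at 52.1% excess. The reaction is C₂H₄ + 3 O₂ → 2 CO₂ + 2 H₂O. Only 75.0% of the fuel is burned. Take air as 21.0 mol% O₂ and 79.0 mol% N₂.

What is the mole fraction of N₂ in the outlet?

Stoichiometric O₂ = 3 × 453 = 1359 lbmol/h; O₂ fed = 1359 × 1.521 = 2067 lbmol/h.
N₂ fed = 2067 × 79/21 = 7776 lbmol/h.
Fuel reacted = 0.75 × 453 → ξ = 339.8 lbmol/h.
Outlet (n = n₀ + ν ξ):
  C₂H₄: 453 − 1(339.8) = 113.2
  O₂: 2067 − 3(339.8) = 1048
  N₂: 7776 (inert)
  CO₂: 0 + 2(339.8) = 679.5
  H₂O: 0 + 2(339.8) = 679.5
Total out = 10300 lbmol/h; y_N₂ = 7776 / 10300 = 0.7552.

0.755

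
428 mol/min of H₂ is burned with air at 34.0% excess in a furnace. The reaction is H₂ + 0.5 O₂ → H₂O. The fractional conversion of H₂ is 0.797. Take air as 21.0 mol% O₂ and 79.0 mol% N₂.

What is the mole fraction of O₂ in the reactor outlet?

0.0716

Stoichiometric O₂ = 0.5 × 428 = 214 mol/min; O₂ fed = 214 × 1.340 = 286.8 mol/min.
N₂ fed = 286.8 × 79/21 = 1079 mol/min.
Fuel reacted = 0.797 × 428 → ξ = 341.1 mol/min.
Outlet (n = n₀ + ν ξ):
  H₂: 428 − 1(341.1) = 86.88
  O₂: 286.8 − 0.5(341.1) = 116.2
  N₂: 1079 (inert)
  H₂O: 0 + 1(341.1) = 341.1
Total out = 1623 mol/min; y_O₂ = 116.2 / 1623 = 0.0716.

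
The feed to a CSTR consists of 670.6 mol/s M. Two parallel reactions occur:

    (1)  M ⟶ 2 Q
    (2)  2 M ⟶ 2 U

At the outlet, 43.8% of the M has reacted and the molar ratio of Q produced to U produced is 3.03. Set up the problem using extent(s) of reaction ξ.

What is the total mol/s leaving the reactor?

848 mol/s

Conversion of M: M consumed = 0.438 × 670.6 = 293.7 mol/s = 1ξ₁ + 2ξ₂.
Selectivity: 2ξ₁ / (2ξ₂) = 3.03 → ξ₁ = 3.03 ξ₂.
Substitute: (1·3.03 + 2) ξ₂ = 293.7 → ξ₂ = 58.39 mol/s, ξ₁ = 176.9 mol/s.
Outlet amounts (n = n₀ + Σ ν·ξ):
  M: 670.6 − 1(176.9) − 2(58.39) = 376.9
  Q: 0 + 2(176.9) = 353.9
  U: 0 + 2(58.39) = 116.8
Total out = 376.9 + 353.9 + 116.8 = 847.5 mol/s.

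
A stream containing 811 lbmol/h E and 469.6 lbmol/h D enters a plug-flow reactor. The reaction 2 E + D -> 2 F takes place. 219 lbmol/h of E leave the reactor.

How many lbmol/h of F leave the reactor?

For E: n = n₀ − 2ξ → 219 = 811 − 2ξ, giving ξ = 296 lbmol/h.
Outlet amounts (n = n₀ + ν ξ):
  E: 811 − 2(296) = 219
  D: 469.6 − 1(296) = 173.6
  F: 0 + 2(296) = 592

592 lbmol/h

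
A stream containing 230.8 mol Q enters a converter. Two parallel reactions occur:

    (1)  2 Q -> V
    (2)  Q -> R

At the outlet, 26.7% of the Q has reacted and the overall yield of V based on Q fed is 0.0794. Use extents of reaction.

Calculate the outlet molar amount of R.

25 mol

Yield of V: 1ξ₁ / 230.8 = 0.0794 → ξ₁ = 18.33 mol.
Conversion of Q: 2ξ₁ + 1ξ₂ = 0.267 × 230.8 = 61.62 → ξ₂ = 24.97 mol.
Outlet amounts (n = n₀ + Σ ν·ξ):
  Q: 230.8 − 2(18.33) − 1(24.97) = 169.2
  V: 0 + 1(18.33) = 18.33
  R: 0 + 1(24.97) = 24.97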